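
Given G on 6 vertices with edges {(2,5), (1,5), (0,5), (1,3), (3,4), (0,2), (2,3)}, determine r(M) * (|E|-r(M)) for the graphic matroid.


r(M) = |V| - c = 6 - 1 = 5.
nullity = |E| - r(M) = 7 - 5 = 2.
Product = 5 * 2 = 10.

10


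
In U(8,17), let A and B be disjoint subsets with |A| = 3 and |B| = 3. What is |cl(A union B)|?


|A union B| = 3 + 3 = 6 (disjoint).
In U(8,17), cl(S) = S if |S| < 8, else cl(S) = E.
Since 6 < 8, cl(A union B) = A union B.
|cl(A union B)| = 6.

6


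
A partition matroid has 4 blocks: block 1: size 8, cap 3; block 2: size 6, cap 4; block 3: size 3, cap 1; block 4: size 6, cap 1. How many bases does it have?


A basis picks exactly ci elements from block i.
Number of bases = product of C(|Si|, ci).
= C(8,3) * C(6,4) * C(3,1) * C(6,1)
= 56 * 15 * 3 * 6
= 15120.

15120


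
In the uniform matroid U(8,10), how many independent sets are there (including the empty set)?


Independent sets of U(8,10) are all subsets of size <= 8.
Count = (10 choose 0) + (10 choose 1) + (10 choose 2) + (10 choose 3) + (10 choose 4) + (10 choose 5) + (10 choose 6) + (10 choose 7) + (10 choose 8)
     = 1 + 10 + 45 + 120 + 210 + 252 + 210 + 120 + 45
     = 1013.

1013


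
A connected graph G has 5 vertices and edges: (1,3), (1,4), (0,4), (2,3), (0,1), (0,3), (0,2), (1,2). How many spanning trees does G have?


By Kirchhoff's matrix tree theorem, the number of spanning trees equals
the determinant of any cofactor of the Laplacian matrix L.
G has 5 vertices and 8 edges.
Computing the (4 x 4) cofactor determinant gives 40.

40


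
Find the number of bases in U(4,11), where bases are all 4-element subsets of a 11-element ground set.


Bases of U(4,11) are all 4-element subsets of the 11-element ground set.
Number of bases = C(11,4).
C(11,4) = 11! / (4! * 7!) = 330.

330


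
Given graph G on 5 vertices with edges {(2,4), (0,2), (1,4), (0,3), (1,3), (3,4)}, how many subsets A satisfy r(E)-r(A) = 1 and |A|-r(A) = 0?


R(x,y) = sum over A in 2^E of x^(r(E)-r(A)) * y^(|A|-r(A)).
G has 5 vertices, 6 edges. r(E) = 4.
Enumerate all 2^6 = 64 subsets.
Count subsets with r(E)-r(A)=1 and |A|-r(A)=0: 19.

19


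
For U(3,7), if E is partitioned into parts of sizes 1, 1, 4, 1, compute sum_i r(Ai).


r(Ai) = min(|Ai|, 3) for each part.
Sum = min(1,3) + min(1,3) + min(4,3) + min(1,3)
    = 1 + 1 + 3 + 1
    = 6.

6


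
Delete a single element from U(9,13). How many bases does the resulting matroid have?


Deleting e from U(9,13) gives U(9,12) since n > r.
Bases of U(9,12) = C(12,9) = 220.

220


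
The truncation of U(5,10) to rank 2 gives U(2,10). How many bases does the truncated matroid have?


Truncating U(5,10) to rank 2 gives U(2,10).
Bases of U(2,10) are all 2-element subsets of 10 elements.
Number of bases = (10 choose 2) = 45.

45


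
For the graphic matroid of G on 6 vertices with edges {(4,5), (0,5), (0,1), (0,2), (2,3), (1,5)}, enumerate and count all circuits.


A circuit in a graphic matroid = edge set of a simple cycle.
G has 6 vertices and 6 edges.
Enumerating all minimal edge subsets forming cycles...
Total circuits found: 1.

1


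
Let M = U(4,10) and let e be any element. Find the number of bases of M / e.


Contracting e from U(4,10) gives U(3,9).
Bases of U(3,9) = (9 choose 3) = 84.

84


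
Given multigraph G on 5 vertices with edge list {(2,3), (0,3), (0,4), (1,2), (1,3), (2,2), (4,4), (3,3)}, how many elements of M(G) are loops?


In a graphic matroid, a loop is a self-loop edge (u,u) with rank 0.
Examining all 8 edges for self-loops...
Self-loops found: (2,2), (4,4), (3,3)
Number of loops = 3.

3


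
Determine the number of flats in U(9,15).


Flats of U(9,15): every subset of size < 9 is a flat, plus E itself.
Count = (15 choose 0) + (15 choose 1) + (15 choose 2) + (15 choose 3) + (15 choose 4) + (15 choose 5) + (15 choose 6) + (15 choose 7) + (15 choose 8) + 1
     = 1 + 15 + 105 + 455 + 1365 + 3003 + 5005 + 6435 + 6435 + 1
     = 22820.

22820


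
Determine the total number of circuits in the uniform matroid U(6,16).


In U(6,16), circuits are the (7)-element subsets.
Any set of 7 elements is dependent, and removing any one element gives
an independent set of size 6, so it is a minimal dependent set.
Number of circuits = C(16,7) = 16! / (7! * 9!) = 11440.

11440


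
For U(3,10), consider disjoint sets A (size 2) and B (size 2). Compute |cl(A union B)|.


|A union B| = 2 + 2 = 4 (disjoint).
In U(3,10), cl(S) = S if |S| < 3, else cl(S) = E.
Since 4 >= 3, cl(A union B) = E.
|cl(A union B)| = 10.

10


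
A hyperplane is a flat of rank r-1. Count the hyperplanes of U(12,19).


Hyperplanes of U(12,19) are flats of rank 11.
In a uniform matroid, these are exactly the (11)-element subsets.
Count = C(19,11) = 19! / (11! * 8!) = 75582.

75582


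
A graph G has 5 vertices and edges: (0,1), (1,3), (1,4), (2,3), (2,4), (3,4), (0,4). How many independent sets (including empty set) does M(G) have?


An independent set in a graphic matroid is an acyclic edge subset.
G has 5 vertices and 7 edges.
Enumerate all 2^7 = 128 subsets, checking for acyclicity.
Total independent sets = 82.

82


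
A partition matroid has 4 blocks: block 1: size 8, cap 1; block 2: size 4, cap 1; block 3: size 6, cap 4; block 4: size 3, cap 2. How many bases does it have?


A basis picks exactly ci elements from block i.
Number of bases = product of C(|Si|, ci).
= C(8,1) * C(4,1) * C(6,4) * C(3,2)
= 8 * 4 * 15 * 3
= 1440.

1440


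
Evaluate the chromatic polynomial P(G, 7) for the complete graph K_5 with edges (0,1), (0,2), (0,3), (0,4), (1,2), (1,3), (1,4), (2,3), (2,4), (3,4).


P(K_5, k) = k(k-1)(k-2)...(k-4).
P(7) = (7) * (6) * (5) * (4) * (3) = 2520.

2520


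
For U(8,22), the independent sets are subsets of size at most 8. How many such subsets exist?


Independent sets of U(8,22) are all subsets of size <= 8.
Count = C(22,0) + C(22,1) + C(22,2) + C(22,3) + C(22,4) + C(22,5) + C(22,6) + C(22,7) + C(22,8)
     = 1 + 22 + 231 + 1540 + 7315 + 26334 + 74613 + 170544 + 319770
     = 600370.

600370


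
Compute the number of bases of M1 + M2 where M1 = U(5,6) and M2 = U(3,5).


Bases of a direct sum M1 + M2: |B| = |B(M1)| * |B(M2)|.
|B(U(5,6))| = C(6,5) = 6.
|B(U(3,5))| = C(5,3) = 10.
Total bases = 6 * 10 = 60.

60


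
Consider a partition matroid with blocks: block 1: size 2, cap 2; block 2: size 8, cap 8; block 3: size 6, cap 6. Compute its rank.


Rank of a partition matroid = sum of min(|Si|, ci) for each block.
= min(2,2) + min(8,8) + min(6,6)
= 2 + 8 + 6
= 16.

16


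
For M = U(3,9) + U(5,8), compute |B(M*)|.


(M1+M2)* = M1* + M2*.
M1* = U(6,9), bases: C(9,6) = 84.
M2* = U(3,8), bases: C(8,3) = 56.
|B(M*)| = 84 * 56 = 4704.

4704


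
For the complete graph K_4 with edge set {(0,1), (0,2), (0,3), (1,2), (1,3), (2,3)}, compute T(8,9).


T(K_4; x,y) = x^3 + 3x^2 + 4xy + 2x + y^3 + 3y^2 + 2y.
Substituting x=8, y=9:
= 512 + 192 + 288 + 16 + 729 + 243 + 18
= 1998.

1998


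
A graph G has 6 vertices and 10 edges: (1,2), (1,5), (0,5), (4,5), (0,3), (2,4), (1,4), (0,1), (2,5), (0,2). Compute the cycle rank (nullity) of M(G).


Cycle rank (nullity) = |E| - r(M) = |E| - (|V| - c).
|E| = 10, |V| = 6, c = 1.
Nullity = 10 - (6 - 1) = 10 - 5 = 5.

5


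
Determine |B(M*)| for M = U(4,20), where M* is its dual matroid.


The dual of U(r,n) is U(n-r, n) = U(16,20).
Bases of U(16,20) are all (16)-element subsets.
|B(M*)| = C(20,16) = 20! / (16! * 4!) = 4845.

4845


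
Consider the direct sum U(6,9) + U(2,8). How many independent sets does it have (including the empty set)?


For a direct sum, |I(M1+M2)| = |I(M1)| * |I(M2)|.
|I(U(6,9))| = sum C(9,k) for k=0..6 = 466.
|I(U(2,8))| = sum C(8,k) for k=0..2 = 37.
Total = 466 * 37 = 17242.

17242


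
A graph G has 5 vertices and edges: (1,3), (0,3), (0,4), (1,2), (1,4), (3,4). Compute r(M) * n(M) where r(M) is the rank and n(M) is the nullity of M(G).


r(M) = |V| - c = 5 - 1 = 4.
nullity = |E| - r(M) = 6 - 4 = 2.
Product = 4 * 2 = 8.

8


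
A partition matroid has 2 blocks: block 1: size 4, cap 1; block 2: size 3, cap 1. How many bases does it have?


A basis picks exactly ci elements from block i.
Number of bases = product of C(|Si|, ci).
= C(4,1) * C(3,1)
= 4 * 3
= 12.

12


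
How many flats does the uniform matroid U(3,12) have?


Flats of U(3,12): every subset of size < 3 is a flat, plus E itself.
Count = C(12,0) + C(12,1) + C(12,2) + 1
     = 1 + 12 + 66 + 1
     = 80.

80


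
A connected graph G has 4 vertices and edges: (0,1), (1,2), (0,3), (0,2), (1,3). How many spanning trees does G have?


By Kirchhoff's matrix tree theorem, the number of spanning trees equals
the determinant of any cofactor of the Laplacian matrix L.
G has 4 vertices and 5 edges.
Computing the (3 x 3) cofactor determinant gives 8.

8


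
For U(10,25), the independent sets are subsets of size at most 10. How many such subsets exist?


Independent sets of U(10,25) are all subsets of size <= 10.
Count = (25 choose 0) + (25 choose 1) + (25 choose 2) + (25 choose 3) + (25 choose 4) + (25 choose 5) + (25 choose 6) + (25 choose 7) + (25 choose 8) + (25 choose 9) + (25 choose 10)
     = 1 + 25 + 300 + 2300 + 12650 + 53130 + 177100 + 480700 + 1081575 + 2042975 + 3268760
     = 7119516.

7119516


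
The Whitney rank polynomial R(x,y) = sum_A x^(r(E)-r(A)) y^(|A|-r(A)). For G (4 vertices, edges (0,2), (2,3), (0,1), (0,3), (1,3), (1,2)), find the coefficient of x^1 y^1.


R(x,y) = sum over A in 2^E of x^(r(E)-r(A)) * y^(|A|-r(A)).
G has 4 vertices, 6 edges. r(E) = 3.
Enumerate all 2^6 = 64 subsets.
Count subsets with r(E)-r(A)=1 and |A|-r(A)=1: 4.

4


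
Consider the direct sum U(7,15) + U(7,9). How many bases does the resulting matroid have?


Bases of a direct sum M1 + M2: |B| = |B(M1)| * |B(M2)|.
|B(U(7,15))| = C(15,7) = 6435.
|B(U(7,9))| = C(9,7) = 36.
Total bases = 6435 * 36 = 231660.

231660


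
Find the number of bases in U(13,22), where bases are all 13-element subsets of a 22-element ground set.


Bases of U(13,22) are all 13-element subsets of the 22-element ground set.
Number of bases = C(22,13).
(22 choose 13) = 497420.

497420


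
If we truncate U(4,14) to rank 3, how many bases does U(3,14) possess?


Truncating U(4,14) to rank 3 gives U(3,14).
Bases of U(3,14) are all 3-element subsets of 14 elements.
Number of bases = C(14,3) = (14 * 13 * 12) / (1 * 2 * 3) = 364.

364


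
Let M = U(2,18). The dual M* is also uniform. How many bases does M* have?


The dual of U(r,n) is U(n-r, n) = U(16,18).
Bases of U(16,18) are all (16)-element subsets.
|B(M*)| = (18 choose 16) = 153.

153


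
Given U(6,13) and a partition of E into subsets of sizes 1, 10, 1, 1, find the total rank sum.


r(Ai) = min(|Ai|, 6) for each part.
Sum = min(1,6) + min(10,6) + min(1,6) + min(1,6)
    = 1 + 6 + 1 + 1
    = 9.

9


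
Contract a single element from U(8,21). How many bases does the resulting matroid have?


Contracting e from U(8,21) gives U(7,20).
Bases of U(7,20) = C(20,7) = 20! / (7! * 13!) = 77520.

77520


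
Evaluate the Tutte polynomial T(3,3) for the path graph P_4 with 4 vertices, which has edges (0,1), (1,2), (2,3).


A path on 4 vertices is a tree with 3 edges.
T(x,y) = x^(3) for any tree.
T(3,3) = 3^3 = 27.

27


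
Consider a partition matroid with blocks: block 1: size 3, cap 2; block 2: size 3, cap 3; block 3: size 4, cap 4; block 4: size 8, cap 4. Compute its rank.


Rank of a partition matroid = sum of min(|Si|, ci) for each block.
= min(3,2) + min(3,3) + min(4,4) + min(8,4)
= 2 + 3 + 4 + 4
= 13.

13


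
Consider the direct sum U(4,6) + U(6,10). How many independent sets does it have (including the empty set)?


For a direct sum, |I(M1+M2)| = |I(M1)| * |I(M2)|.
|I(U(4,6))| = sum C(6,k) for k=0..4 = 57.
|I(U(6,10))| = sum C(10,k) for k=0..6 = 848.
Total = 57 * 848 = 48336.

48336


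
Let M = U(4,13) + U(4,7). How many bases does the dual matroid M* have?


(M1+M2)* = M1* + M2*.
M1* = U(9,13), bases: C(13,9) = 715.
M2* = U(3,7), bases: C(7,3) = 35.
|B(M*)| = 715 * 35 = 25025.

25025


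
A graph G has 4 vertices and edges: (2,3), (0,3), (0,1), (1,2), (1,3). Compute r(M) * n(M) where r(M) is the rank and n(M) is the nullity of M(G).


r(M) = |V| - c = 4 - 1 = 3.
nullity = |E| - r(M) = 5 - 3 = 2.
Product = 3 * 2 = 6.

6


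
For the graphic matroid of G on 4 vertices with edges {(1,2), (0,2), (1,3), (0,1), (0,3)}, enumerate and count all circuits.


A circuit in a graphic matroid = edge set of a simple cycle.
G has 4 vertices and 5 edges.
Enumerating all minimal edge subsets forming cycles...
Total circuits found: 3.

3


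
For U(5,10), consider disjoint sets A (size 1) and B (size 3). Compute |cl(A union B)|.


|A union B| = 1 + 3 = 4 (disjoint).
In U(5,10), cl(S) = S if |S| < 5, else cl(S) = E.
Since 4 < 5, cl(A union B) = A union B.
|cl(A union B)| = 4.

4


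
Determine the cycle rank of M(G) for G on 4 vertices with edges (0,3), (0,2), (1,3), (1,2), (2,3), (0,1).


Cycle rank (nullity) = |E| - r(M) = |E| - (|V| - c).
|E| = 6, |V| = 4, c = 1.
Nullity = 6 - (4 - 1) = 6 - 3 = 3.

3


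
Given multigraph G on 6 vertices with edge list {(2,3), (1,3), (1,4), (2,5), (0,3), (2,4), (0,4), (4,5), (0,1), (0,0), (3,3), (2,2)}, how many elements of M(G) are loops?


In a graphic matroid, a loop is a self-loop edge (u,u) with rank 0.
Examining all 12 edges for self-loops...
Self-loops found: (0,0), (3,3), (2,2)
Number of loops = 3.

3


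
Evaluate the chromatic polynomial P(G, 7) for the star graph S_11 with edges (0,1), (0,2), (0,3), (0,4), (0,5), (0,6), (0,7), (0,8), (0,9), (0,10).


P(tree, k) = k * (k-1)^(10) for any tree on 11 vertices.
P(7) = 7 * 6^10 = 7 * 60466176 = 423263232.

423263232


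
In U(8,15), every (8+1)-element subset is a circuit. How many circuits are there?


In U(8,15), circuits are the (9)-element subsets.
Any set of 9 elements is dependent, and removing any one element gives
an independent set of size 8, so it is a minimal dependent set.
Number of circuits = C(15,9) = 15! / (9! * 6!) = 5005.

5005


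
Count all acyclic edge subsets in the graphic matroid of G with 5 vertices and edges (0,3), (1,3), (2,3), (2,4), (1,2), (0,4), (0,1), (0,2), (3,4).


An independent set in a graphic matroid is an acyclic edge subset.
G has 5 vertices and 9 edges.
Enumerate all 2^9 = 512 subsets, checking for acyclicity.
Total independent sets = 198.

198


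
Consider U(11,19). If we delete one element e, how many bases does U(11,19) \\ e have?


Deleting e from U(11,19) gives U(11,18) since n > r.
Bases of U(11,18) = (18 choose 11) = 31824.

31824


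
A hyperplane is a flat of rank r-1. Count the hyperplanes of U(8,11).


Hyperplanes of U(8,11) are flats of rank 7.
In a uniform matroid, these are exactly the (7)-element subsets.
Count = (11 choose 7) = 330.

330


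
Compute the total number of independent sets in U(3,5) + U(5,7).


For a direct sum, |I(M1+M2)| = |I(M1)| * |I(M2)|.
|I(U(3,5))| = sum C(5,k) for k=0..3 = 26.
|I(U(5,7))| = sum C(7,k) for k=0..5 = 120.
Total = 26 * 120 = 3120.

3120


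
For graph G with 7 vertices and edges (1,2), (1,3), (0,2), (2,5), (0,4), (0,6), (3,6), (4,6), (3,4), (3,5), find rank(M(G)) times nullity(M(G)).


r(M) = |V| - c = 7 - 1 = 6.
nullity = |E| - r(M) = 10 - 6 = 4.
Product = 6 * 4 = 24.

24


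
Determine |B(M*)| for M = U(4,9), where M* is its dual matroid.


The dual of U(r,n) is U(n-r, n) = U(5,9).
Bases of U(5,9) are all (5)-element subsets.
|B(M*)| = (9 choose 5) = 126.

126


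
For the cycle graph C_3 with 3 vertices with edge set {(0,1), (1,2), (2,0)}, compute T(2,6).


T(C_3; x,y) = x + x^2 + ... + x^(2) + y.
T(2,6) = 2^1 + 2^2 + 6
= 2 + 4 + 6
= 12.

12


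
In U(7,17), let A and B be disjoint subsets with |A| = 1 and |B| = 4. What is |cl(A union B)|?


|A union B| = 1 + 4 = 5 (disjoint).
In U(7,17), cl(S) = S if |S| < 7, else cl(S) = E.
Since 5 < 7, cl(A union B) = A union B.
|cl(A union B)| = 5.

5


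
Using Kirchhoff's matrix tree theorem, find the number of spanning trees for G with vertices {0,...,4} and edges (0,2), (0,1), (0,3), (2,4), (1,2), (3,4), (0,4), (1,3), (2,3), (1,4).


By Kirchhoff's matrix tree theorem, the number of spanning trees equals
the determinant of any cofactor of the Laplacian matrix L.
G has 5 vertices and 10 edges.
Computing the (4 x 4) cofactor determinant gives 125.

125


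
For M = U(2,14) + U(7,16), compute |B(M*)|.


(M1+M2)* = M1* + M2*.
M1* = U(12,14), bases: C(14,12) = 91.
M2* = U(9,16), bases: C(16,9) = 11440.
|B(M*)| = 91 * 11440 = 1041040.

1041040


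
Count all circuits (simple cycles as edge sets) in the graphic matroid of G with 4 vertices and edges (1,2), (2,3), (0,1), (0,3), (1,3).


A circuit in a graphic matroid = edge set of a simple cycle.
G has 4 vertices and 5 edges.
Enumerating all minimal edge subsets forming cycles...
Total circuits found: 3.

3


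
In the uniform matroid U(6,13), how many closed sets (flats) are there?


Flats of U(6,13): every subset of size < 6 is a flat, plus E itself.
Count = (13 choose 0) + (13 choose 1) + (13 choose 2) + (13 choose 3) + (13 choose 4) + (13 choose 5) + 1
     = 1 + 13 + 78 + 286 + 715 + 1287 + 1
     = 2381.

2381


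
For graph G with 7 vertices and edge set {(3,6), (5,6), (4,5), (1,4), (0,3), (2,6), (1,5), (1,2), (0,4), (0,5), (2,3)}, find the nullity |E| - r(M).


Cycle rank (nullity) = |E| - r(M) = |E| - (|V| - c).
|E| = 11, |V| = 7, c = 1.
Nullity = 11 - (7 - 1) = 11 - 6 = 5.

5


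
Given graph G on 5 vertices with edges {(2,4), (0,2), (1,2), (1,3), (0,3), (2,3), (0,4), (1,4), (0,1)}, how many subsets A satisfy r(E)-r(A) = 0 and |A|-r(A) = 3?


R(x,y) = sum over A in 2^E of x^(r(E)-r(A)) * y^(|A|-r(A)).
G has 5 vertices, 9 edges. r(E) = 4.
Enumerate all 2^9 = 512 subsets.
Count subsets with r(E)-r(A)=0 and |A|-r(A)=3: 36.

36


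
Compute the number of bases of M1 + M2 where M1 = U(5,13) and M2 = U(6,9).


Bases of a direct sum M1 + M2: |B| = |B(M1)| * |B(M2)|.
|B(U(5,13))| = C(13,5) = 1287.
|B(U(6,9))| = C(9,6) = 84.
Total bases = 1287 * 84 = 108108.

108108


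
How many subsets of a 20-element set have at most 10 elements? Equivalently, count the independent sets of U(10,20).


Independent sets of U(10,20) are all subsets of size <= 10.
Count = C(20,0) + C(20,1) + C(20,2) + C(20,3) + C(20,4) + C(20,5) + C(20,6) + C(20,7) + C(20,8) + C(20,9) + C(20,10)
     = 1 + 20 + 190 + 1140 + 4845 + 15504 + 38760 + 77520 + 125970 + 167960 + 184756
     = 616666.

616666


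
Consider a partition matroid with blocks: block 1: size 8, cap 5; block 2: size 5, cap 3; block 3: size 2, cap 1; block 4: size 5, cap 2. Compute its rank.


Rank of a partition matroid = sum of min(|Si|, ci) for each block.
= min(8,5) + min(5,3) + min(2,1) + min(5,2)
= 5 + 3 + 1 + 2
= 11.

11


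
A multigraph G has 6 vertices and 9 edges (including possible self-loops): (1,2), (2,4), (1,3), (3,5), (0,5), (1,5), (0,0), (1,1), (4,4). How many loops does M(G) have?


In a graphic matroid, a loop is a self-loop edge (u,u) with rank 0.
Examining all 9 edges for self-loops...
Self-loops found: (0,0), (1,1), (4,4)
Number of loops = 3.

3


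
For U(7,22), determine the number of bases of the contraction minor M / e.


Contracting e from U(7,22) gives U(6,21).
Bases of U(6,21) = C(21,6) = 54264.

54264


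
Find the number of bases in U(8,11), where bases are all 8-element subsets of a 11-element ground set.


Bases of U(8,11) are all 8-element subsets of the 11-element ground set.
Number of bases = C(11,8).
C(11,8) = 11! / (8! * 3!) = 165.

165


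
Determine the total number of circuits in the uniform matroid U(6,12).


In U(6,12), circuits are the (7)-element subsets.
Any set of 7 elements is dependent, and removing any one element gives
an independent set of size 6, so it is a minimal dependent set.
Number of circuits = (12 choose 7) = 792.

792


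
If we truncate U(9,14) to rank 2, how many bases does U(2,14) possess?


Truncating U(9,14) to rank 2 gives U(2,14).
Bases of U(2,14) are all 2-element subsets of 14 elements.
Number of bases = C(14,2) = (14 * 13) / (1 * 2) = 91.

91


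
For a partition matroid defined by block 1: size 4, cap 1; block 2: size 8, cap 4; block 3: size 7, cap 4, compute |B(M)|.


A basis picks exactly ci elements from block i.
Number of bases = product of C(|Si|, ci).
= C(4,1) * C(8,4) * C(7,4)
= 4 * 70 * 35
= 9800.

9800


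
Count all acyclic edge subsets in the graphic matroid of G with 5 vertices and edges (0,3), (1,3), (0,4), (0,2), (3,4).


An independent set in a graphic matroid is an acyclic edge subset.
G has 5 vertices and 5 edges.
Enumerate all 2^5 = 32 subsets, checking for acyclicity.
Total independent sets = 28.

28


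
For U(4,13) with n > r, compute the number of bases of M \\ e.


Deleting e from U(4,13) gives U(4,12) since n > r.
Bases of U(4,12) = C(12,4) = 12! / (4! * 8!) = 495.

495


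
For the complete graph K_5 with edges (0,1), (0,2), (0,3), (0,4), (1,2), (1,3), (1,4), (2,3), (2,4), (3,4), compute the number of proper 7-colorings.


P(K_5, k) = k(k-1)(k-2)...(k-4).
P(7) = (7) * (6) * (5) * (4) * (3) = 2520.

2520


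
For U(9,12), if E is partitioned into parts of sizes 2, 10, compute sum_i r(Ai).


r(Ai) = min(|Ai|, 9) for each part.
Sum = min(2,9) + min(10,9)
    = 2 + 9
    = 11.

11


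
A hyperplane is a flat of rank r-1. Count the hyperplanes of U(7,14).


Hyperplanes of U(7,14) are flats of rank 6.
In a uniform matroid, these are exactly the (6)-element subsets.
Count = C(14,6) = 3003.

3003


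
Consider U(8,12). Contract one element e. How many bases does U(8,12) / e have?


Contracting e from U(8,12) gives U(7,11).
Bases of U(7,11) = (11 choose 7) = 330.

330


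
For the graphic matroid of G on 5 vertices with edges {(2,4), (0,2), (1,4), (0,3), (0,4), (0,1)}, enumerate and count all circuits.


A circuit in a graphic matroid = edge set of a simple cycle.
G has 5 vertices and 6 edges.
Enumerating all minimal edge subsets forming cycles...
Total circuits found: 3.

3


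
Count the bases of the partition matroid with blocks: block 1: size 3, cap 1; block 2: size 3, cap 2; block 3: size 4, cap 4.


A basis picks exactly ci elements from block i.
Number of bases = product of C(|Si|, ci).
= C(3,1) * C(3,2) * C(4,4)
= 3 * 3 * 1
= 9.

9


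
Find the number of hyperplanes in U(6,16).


Hyperplanes of U(6,16) are flats of rank 5.
In a uniform matroid, these are exactly the (5)-element subsets.
Count = C(16,5) = 4368.

4368


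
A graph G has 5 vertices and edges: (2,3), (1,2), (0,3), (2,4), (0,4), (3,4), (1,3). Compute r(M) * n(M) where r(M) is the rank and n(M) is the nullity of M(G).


r(M) = |V| - c = 5 - 1 = 4.
nullity = |E| - r(M) = 7 - 4 = 3.
Product = 4 * 3 = 12.

12


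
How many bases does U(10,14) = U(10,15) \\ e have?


Deleting e from U(10,15) gives U(10,14) since n > r.
Bases of U(10,14) = (14 choose 10) = 1001.

1001


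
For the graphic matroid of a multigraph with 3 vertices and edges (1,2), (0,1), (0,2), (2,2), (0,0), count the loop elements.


In a graphic matroid, a loop is a self-loop edge (u,u) with rank 0.
Examining all 5 edges for self-loops...
Self-loops found: (2,2), (0,0)
Number of loops = 2.

2


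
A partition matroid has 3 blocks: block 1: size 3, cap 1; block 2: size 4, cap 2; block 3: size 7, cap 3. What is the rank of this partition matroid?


Rank of a partition matroid = sum of min(|Si|, ci) for each block.
= min(3,1) + min(4,2) + min(7,3)
= 1 + 2 + 3
= 6.

6


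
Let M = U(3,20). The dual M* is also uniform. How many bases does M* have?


The dual of U(r,n) is U(n-r, n) = U(17,20).
Bases of U(17,20) are all (17)-element subsets.
|B(M*)| = C(20,17) = 1140.

1140


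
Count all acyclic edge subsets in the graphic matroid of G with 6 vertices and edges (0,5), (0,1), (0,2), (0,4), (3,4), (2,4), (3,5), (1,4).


An independent set in a graphic matroid is an acyclic edge subset.
G has 6 vertices and 8 edges.
Enumerate all 2^8 = 256 subsets, checking for acyclicity.
Total independent sets = 177.

177


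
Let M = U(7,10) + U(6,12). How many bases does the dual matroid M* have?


(M1+M2)* = M1* + M2*.
M1* = U(3,10), bases: C(10,3) = 120.
M2* = U(6,12), bases: C(12,6) = 924.
|B(M*)| = 120 * 924 = 110880.

110880


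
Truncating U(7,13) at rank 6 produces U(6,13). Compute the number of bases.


Truncating U(7,13) to rank 6 gives U(6,13).
Bases of U(6,13) are all 6-element subsets of 13 elements.
Number of bases = C(13,6) = 13! / (6! * 7!) = 1716.

1716


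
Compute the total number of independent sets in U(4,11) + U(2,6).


For a direct sum, |I(M1+M2)| = |I(M1)| * |I(M2)|.
|I(U(4,11))| = sum C(11,k) for k=0..4 = 562.
|I(U(2,6))| = sum C(6,k) for k=0..2 = 22.
Total = 562 * 22 = 12364.

12364


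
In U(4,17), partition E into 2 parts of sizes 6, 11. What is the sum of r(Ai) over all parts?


r(Ai) = min(|Ai|, 4) for each part.
Sum = min(6,4) + min(11,4)
    = 4 + 4
    = 8.

8


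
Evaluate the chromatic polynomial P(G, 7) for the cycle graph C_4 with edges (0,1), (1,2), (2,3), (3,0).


P(C_4, k) = (k-1)^4 + (-1)^4*(k-1).
P(7) = (6)^4 + 6
= 1296 + 6 = 1302.

1302


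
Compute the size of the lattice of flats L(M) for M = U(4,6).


Flats of U(4,6): every subset of size < 4 is a flat, plus E itself.
Count = C(6,0) + C(6,1) + C(6,2) + C(6,3) + 1
     = 1 + 6 + 15 + 20 + 1
     = 43.

43


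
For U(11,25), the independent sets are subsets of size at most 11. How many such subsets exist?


Independent sets of U(11,25) are all subsets of size <= 11.
Count = C(25,0) + C(25,1) + C(25,2) + C(25,3) + C(25,4) + C(25,5) + C(25,6) + C(25,7) + C(25,8) + C(25,9) + C(25,10) + C(25,11)
     = 1 + 25 + 300 + 2300 + 12650 + 53130 + 177100 + 480700 + 1081575 + 2042975 + 3268760 + 4457400
     = 11576916.

11576916


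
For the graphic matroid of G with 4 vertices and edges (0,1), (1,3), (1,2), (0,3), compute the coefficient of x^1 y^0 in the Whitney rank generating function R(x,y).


R(x,y) = sum over A in 2^E of x^(r(E)-r(A)) * y^(|A|-r(A)).
G has 4 vertices, 4 edges. r(E) = 3.
Enumerate all 2^4 = 16 subsets.
Count subsets with r(E)-r(A)=1 and |A|-r(A)=0: 6.

6


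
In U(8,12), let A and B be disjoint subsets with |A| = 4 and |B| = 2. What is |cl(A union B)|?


|A union B| = 4 + 2 = 6 (disjoint).
In U(8,12), cl(S) = S if |S| < 8, else cl(S) = E.
Since 6 < 8, cl(A union B) = A union B.
|cl(A union B)| = 6.

6


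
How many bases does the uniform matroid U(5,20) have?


Bases of U(5,20) are all 5-element subsets of the 20-element ground set.
Number of bases = C(20,5).
C(20,5) = 15504.

15504


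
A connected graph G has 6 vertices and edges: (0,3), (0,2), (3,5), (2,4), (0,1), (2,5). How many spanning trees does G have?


By Kirchhoff's matrix tree theorem, the number of spanning trees equals
the determinant of any cofactor of the Laplacian matrix L.
G has 6 vertices and 6 edges.
Computing the (5 x 5) cofactor determinant gives 4.

4


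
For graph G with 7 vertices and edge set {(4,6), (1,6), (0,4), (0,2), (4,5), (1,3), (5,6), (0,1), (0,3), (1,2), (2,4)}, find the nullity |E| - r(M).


Cycle rank (nullity) = |E| - r(M) = |E| - (|V| - c).
|E| = 11, |V| = 7, c = 1.
Nullity = 11 - (7 - 1) = 11 - 6 = 5.

5


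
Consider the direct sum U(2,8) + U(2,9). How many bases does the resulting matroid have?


Bases of a direct sum M1 + M2: |B| = |B(M1)| * |B(M2)|.
|B(U(2,8))| = C(8,2) = 28.
|B(U(2,9))| = C(9,2) = 36.
Total bases = 28 * 36 = 1008.

1008


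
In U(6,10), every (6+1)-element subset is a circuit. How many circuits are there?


In U(6,10), circuits are the (7)-element subsets.
Any set of 7 elements is dependent, and removing any one element gives
an independent set of size 6, so it is a minimal dependent set.
Number of circuits = (10 choose 7) = 120.

120


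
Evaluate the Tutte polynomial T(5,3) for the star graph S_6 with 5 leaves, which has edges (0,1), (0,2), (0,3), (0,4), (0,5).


A star on 6 vertices is a tree with 5 edges.
T(x,y) = x^(5) for any tree.
T(5,3) = 5^5 = 3125.

3125


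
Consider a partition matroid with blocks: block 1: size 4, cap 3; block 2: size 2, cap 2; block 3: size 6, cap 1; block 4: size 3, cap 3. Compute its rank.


Rank of a partition matroid = sum of min(|Si|, ci) for each block.
= min(4,3) + min(2,2) + min(6,1) + min(3,3)
= 3 + 2 + 1 + 3
= 9.

9


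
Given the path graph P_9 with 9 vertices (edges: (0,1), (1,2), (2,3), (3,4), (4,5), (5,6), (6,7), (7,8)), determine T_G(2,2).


A path on 9 vertices is a tree with 8 edges.
T(x,y) = x^(8) for any tree.
T(2,2) = 2^8 = 256.

256


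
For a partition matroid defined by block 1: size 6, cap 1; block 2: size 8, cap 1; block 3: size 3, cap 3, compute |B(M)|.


A basis picks exactly ci elements from block i.
Number of bases = product of C(|Si|, ci).
= C(6,1) * C(8,1) * C(3,3)
= 6 * 8 * 1
= 48.

48


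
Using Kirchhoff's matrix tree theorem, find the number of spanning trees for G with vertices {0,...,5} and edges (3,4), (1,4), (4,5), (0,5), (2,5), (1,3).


By Kirchhoff's matrix tree theorem, the number of spanning trees equals
the determinant of any cofactor of the Laplacian matrix L.
G has 6 vertices and 6 edges.
Computing the (5 x 5) cofactor determinant gives 3.

3


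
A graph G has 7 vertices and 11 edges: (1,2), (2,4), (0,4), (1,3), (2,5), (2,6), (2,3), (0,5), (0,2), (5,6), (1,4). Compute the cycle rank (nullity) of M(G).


Cycle rank (nullity) = |E| - r(M) = |E| - (|V| - c).
|E| = 11, |V| = 7, c = 1.
Nullity = 11 - (7 - 1) = 11 - 6 = 5.

5


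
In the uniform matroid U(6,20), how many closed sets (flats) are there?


Flats of U(6,20): every subset of size < 6 is a flat, plus E itself.
Count = C(20,0) + C(20,1) + C(20,2) + C(20,3) + C(20,4) + C(20,5) + 1
     = 1 + 20 + 190 + 1140 + 4845 + 15504 + 1
     = 21701.

21701


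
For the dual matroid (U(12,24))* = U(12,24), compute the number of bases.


The dual of U(r,n) is U(n-r, n) = U(12,24).
Bases of U(12,24) are all (12)-element subsets.
|B(M*)| = (24 choose 12) = 2704156.

2704156


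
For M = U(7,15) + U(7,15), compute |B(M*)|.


(M1+M2)* = M1* + M2*.
M1* = U(8,15), bases: C(15,8) = 6435.
M2* = U(8,15), bases: C(15,8) = 6435.
|B(M*)| = 6435 * 6435 = 41409225.

41409225


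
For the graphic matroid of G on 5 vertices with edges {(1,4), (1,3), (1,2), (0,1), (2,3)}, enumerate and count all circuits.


A circuit in a graphic matroid = edge set of a simple cycle.
G has 5 vertices and 5 edges.
Enumerating all minimal edge subsets forming cycles...
Total circuits found: 1.

1


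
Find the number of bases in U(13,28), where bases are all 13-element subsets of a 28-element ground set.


Bases of U(13,28) are all 13-element subsets of the 28-element ground set.
Number of bases = C(28,13).
C(28,13) = 37442160.

37442160


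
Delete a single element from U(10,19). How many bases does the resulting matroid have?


Deleting e from U(10,19) gives U(10,18) since n > r.
Bases of U(10,18) = (18 choose 10) = 43758.

43758


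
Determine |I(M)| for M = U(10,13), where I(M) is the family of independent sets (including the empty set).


Independent sets of U(10,13) are all subsets of size <= 10.
Count = C(13,0) + C(13,1) + C(13,2) + C(13,3) + C(13,4) + C(13,5) + C(13,6) + C(13,7) + C(13,8) + C(13,9) + C(13,10)
     = 1 + 13 + 78 + 286 + 715 + 1287 + 1716 + 1716 + 1287 + 715 + 286
     = 8100.

8100


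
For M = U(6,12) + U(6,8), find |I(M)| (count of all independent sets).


For a direct sum, |I(M1+M2)| = |I(M1)| * |I(M2)|.
|I(U(6,12))| = sum C(12,k) for k=0..6 = 2510.
|I(U(6,8))| = sum C(8,k) for k=0..6 = 247.
Total = 2510 * 247 = 619970.

619970


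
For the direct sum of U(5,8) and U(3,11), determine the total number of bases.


Bases of a direct sum M1 + M2: |B| = |B(M1)| * |B(M2)|.
|B(U(5,8))| = C(8,5) = 56.
|B(U(3,11))| = C(11,3) = 165.
Total bases = 56 * 165 = 9240.

9240


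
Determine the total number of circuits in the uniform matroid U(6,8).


In U(6,8), circuits are the (7)-element subsets.
Any set of 7 elements is dependent, and removing any one element gives
an independent set of size 6, so it is a minimal dependent set.
Number of circuits = C(8,7) = 8.

8


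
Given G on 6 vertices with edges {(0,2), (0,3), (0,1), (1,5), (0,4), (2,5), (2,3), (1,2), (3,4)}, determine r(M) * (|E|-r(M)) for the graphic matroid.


r(M) = |V| - c = 6 - 1 = 5.
nullity = |E| - r(M) = 9 - 5 = 4.
Product = 5 * 4 = 20.

20


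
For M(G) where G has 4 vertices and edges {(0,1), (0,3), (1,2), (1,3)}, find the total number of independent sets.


An independent set in a graphic matroid is an acyclic edge subset.
G has 4 vertices and 4 edges.
Enumerate all 2^4 = 16 subsets, checking for acyclicity.
Total independent sets = 14.

14


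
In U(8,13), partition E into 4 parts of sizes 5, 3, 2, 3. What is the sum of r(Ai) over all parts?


r(Ai) = min(|Ai|, 8) for each part.
Sum = min(5,8) + min(3,8) + min(2,8) + min(3,8)
    = 5 + 3 + 2 + 3
    = 13.

13


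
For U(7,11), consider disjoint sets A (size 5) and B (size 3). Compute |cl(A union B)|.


|A union B| = 5 + 3 = 8 (disjoint).
In U(7,11), cl(S) = S if |S| < 7, else cl(S) = E.
Since 8 >= 7, cl(A union B) = E.
|cl(A union B)| = 11.

11


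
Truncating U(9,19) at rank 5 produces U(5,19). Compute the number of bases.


Truncating U(9,19) to rank 5 gives U(5,19).
Bases of U(5,19) are all 5-element subsets of 19 elements.
Number of bases = (19 choose 5) = 11628.

11628


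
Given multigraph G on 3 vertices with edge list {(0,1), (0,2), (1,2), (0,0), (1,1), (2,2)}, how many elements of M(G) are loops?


In a graphic matroid, a loop is a self-loop edge (u,u) with rank 0.
Examining all 6 edges for self-loops...
Self-loops found: (0,0), (1,1), (2,2)
Number of loops = 3.

3


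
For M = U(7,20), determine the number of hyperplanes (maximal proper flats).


Hyperplanes of U(7,20) are flats of rank 6.
In a uniform matroid, these are exactly the (6)-element subsets.
Count = C(20,6) = 38760.

38760


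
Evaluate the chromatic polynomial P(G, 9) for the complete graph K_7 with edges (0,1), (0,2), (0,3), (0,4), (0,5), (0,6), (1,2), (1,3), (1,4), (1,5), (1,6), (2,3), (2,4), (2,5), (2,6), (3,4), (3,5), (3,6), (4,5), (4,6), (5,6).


P(K_7, k) = k(k-1)(k-2)...(k-6).
P(9) = (9) * (8) * (7) * (6) * (5) * (4) * (3) = 181440.

181440


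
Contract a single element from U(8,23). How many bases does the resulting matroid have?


Contracting e from U(8,23) gives U(7,22).
Bases of U(7,22) = (22 choose 7) = 170544.

170544


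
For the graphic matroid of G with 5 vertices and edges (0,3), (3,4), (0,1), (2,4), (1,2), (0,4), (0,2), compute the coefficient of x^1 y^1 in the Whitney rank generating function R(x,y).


R(x,y) = sum over A in 2^E of x^(r(E)-r(A)) * y^(|A|-r(A)).
G has 5 vertices, 7 edges. r(E) = 4.
Enumerate all 2^7 = 128 subsets.
Count subsets with r(E)-r(A)=1 and |A|-r(A)=1: 14.

14


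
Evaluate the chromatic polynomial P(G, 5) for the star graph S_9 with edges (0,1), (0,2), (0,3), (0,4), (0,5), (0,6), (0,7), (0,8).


P(tree, k) = k * (k-1)^(8) for any tree on 9 vertices.
P(5) = 5 * 4^8 = 5 * 65536 = 327680.

327680


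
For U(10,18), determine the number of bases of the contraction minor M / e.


Contracting e from U(10,18) gives U(9,17).
Bases of U(9,17) = (17 choose 9) = 24310.

24310


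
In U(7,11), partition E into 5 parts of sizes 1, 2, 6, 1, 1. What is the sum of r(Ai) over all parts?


r(Ai) = min(|Ai|, 7) for each part.
Sum = min(1,7) + min(2,7) + min(6,7) + min(1,7) + min(1,7)
    = 1 + 2 + 6 + 1 + 1
    = 11.

11


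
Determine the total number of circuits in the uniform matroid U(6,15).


In U(6,15), circuits are the (7)-element subsets.
Any set of 7 elements is dependent, and removing any one element gives
an independent set of size 6, so it is a minimal dependent set.
Number of circuits = C(15,7) = 6435.

6435


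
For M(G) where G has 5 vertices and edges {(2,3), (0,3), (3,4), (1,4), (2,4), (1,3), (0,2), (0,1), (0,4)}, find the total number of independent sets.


An independent set in a graphic matroid is an acyclic edge subset.
G has 5 vertices and 9 edges.
Enumerate all 2^9 = 512 subsets, checking for acyclicity.
Total independent sets = 198.

198


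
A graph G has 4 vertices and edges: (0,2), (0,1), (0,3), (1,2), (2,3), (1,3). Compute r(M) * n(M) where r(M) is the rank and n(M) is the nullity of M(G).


r(M) = |V| - c = 4 - 1 = 3.
nullity = |E| - r(M) = 6 - 3 = 3.
Product = 3 * 3 = 9.

9


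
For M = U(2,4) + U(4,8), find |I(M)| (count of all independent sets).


For a direct sum, |I(M1+M2)| = |I(M1)| * |I(M2)|.
|I(U(2,4))| = sum C(4,k) for k=0..2 = 11.
|I(U(4,8))| = sum C(8,k) for k=0..4 = 163.
Total = 11 * 163 = 1793.

1793


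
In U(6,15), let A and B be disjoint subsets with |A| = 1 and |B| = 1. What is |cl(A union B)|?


|A union B| = 1 + 1 = 2 (disjoint).
In U(6,15), cl(S) = S if |S| < 6, else cl(S) = E.
Since 2 < 6, cl(A union B) = A union B.
|cl(A union B)| = 2.

2


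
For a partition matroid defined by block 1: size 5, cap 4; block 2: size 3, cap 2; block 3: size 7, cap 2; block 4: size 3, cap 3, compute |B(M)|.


A basis picks exactly ci elements from block i.
Number of bases = product of C(|Si|, ci).
= C(5,4) * C(3,2) * C(7,2) * C(3,3)
= 5 * 3 * 21 * 1
= 315.

315


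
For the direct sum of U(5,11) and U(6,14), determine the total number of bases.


Bases of a direct sum M1 + M2: |B| = |B(M1)| * |B(M2)|.
|B(U(5,11))| = C(11,5) = 462.
|B(U(6,14))| = C(14,6) = 3003.
Total bases = 462 * 3003 = 1387386.

1387386


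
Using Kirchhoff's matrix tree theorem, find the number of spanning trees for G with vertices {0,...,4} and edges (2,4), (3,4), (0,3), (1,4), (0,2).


By Kirchhoff's matrix tree theorem, the number of spanning trees equals
the determinant of any cofactor of the Laplacian matrix L.
G has 5 vertices and 5 edges.
Computing the (4 x 4) cofactor determinant gives 4.

4


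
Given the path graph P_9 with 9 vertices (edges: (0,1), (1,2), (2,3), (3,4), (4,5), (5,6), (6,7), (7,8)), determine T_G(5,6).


A path on 9 vertices is a tree with 8 edges.
T(x,y) = x^(8) for any tree.
T(5,6) = 5^8 = 390625.

390625


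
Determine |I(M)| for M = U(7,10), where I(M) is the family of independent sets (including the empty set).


Independent sets of U(7,10) are all subsets of size <= 7.
Count = (10 choose 0) + (10 choose 1) + (10 choose 2) + (10 choose 3) + (10 choose 4) + (10 choose 5) + (10 choose 6) + (10 choose 7)
     = 1 + 10 + 45 + 120 + 210 + 252 + 210 + 120
     = 968.

968


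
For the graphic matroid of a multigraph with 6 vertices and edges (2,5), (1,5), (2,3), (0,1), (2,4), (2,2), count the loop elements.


In a graphic matroid, a loop is a self-loop edge (u,u) with rank 0.
Examining all 6 edges for self-loops...
Self-loops found: (2,2)
Number of loops = 1.

1


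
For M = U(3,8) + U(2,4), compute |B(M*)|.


(M1+M2)* = M1* + M2*.
M1* = U(5,8), bases: C(8,5) = 56.
M2* = U(2,4), bases: C(4,2) = 6.
|B(M*)| = 56 * 6 = 336.

336


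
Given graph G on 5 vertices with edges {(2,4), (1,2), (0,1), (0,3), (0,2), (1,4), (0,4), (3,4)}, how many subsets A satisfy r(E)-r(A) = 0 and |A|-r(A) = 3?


R(x,y) = sum over A in 2^E of x^(r(E)-r(A)) * y^(|A|-r(A)).
G has 5 vertices, 8 edges. r(E) = 4.
Enumerate all 2^8 = 256 subsets.
Count subsets with r(E)-r(A)=0 and |A|-r(A)=3: 8.

8


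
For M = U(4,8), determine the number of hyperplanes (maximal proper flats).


Hyperplanes of U(4,8) are flats of rank 3.
In a uniform matroid, these are exactly the (3)-element subsets.
Count = C(8,3) = 8! / (3! * 5!) = 56.

56
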